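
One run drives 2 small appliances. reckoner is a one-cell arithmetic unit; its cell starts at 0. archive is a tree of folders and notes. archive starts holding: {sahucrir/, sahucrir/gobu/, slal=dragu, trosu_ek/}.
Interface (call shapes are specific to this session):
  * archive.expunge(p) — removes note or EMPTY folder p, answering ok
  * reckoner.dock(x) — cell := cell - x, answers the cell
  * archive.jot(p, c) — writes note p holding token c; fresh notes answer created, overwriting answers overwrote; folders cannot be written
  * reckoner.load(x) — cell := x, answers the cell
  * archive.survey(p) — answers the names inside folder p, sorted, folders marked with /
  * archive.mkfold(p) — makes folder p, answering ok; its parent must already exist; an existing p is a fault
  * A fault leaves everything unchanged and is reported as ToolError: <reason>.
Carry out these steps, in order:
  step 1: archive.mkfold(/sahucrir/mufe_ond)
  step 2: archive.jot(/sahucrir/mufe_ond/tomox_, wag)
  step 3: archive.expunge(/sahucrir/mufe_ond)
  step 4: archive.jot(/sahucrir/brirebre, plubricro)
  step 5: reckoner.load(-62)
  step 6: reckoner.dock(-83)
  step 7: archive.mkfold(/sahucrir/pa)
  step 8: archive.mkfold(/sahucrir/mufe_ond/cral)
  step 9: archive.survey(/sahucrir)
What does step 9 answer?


// mkfold(p→/sahucrir/mufe_ond) == ok
// jot(p→/sahucrir/mufe_ond/tomox_, c→wag) == created
// expunge(p→/sahucrir/mufe_ond) == ToolError: not empty
// jot(p→/sahucrir/brirebre, c→plubricro) == created
// load(x→-62) == -62
// dock(x→-83) == 21
// mkfold(p→/sahucrir/pa) == ok
// mkfold(p→/sahucrir/mufe_ond/cral) == ok
// survey(p→/sahucrir) == [brirebre, gobu/, mufe_ond/, pa/]

Answer: [brirebre, gobu/, mufe_ond/, pa/]


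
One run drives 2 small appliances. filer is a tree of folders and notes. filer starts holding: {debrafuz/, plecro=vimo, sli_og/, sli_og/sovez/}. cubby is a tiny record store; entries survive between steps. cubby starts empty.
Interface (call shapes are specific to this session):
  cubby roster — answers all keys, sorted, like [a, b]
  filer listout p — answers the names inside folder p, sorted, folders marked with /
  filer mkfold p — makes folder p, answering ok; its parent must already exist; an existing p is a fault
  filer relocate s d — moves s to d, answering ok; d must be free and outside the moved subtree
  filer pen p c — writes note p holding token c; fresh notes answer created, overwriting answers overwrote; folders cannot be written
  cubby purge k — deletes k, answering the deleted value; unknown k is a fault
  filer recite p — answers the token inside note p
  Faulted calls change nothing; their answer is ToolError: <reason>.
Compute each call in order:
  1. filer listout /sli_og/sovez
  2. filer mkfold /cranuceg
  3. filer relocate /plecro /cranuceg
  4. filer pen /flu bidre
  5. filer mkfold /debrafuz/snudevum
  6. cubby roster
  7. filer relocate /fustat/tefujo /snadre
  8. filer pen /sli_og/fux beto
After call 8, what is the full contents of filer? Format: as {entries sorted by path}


Answer: {cranuceg/, debrafuz/, debrafuz/snudevum/, flu=bidre, plecro=vimo, sli_og/, sli_og/fux=beto, sli_og/sovez/}

Derivation:
Do: filer listout[p='/sli_og/sovez']
See: []
Do: filer mkfold[p='/cranuceg']
See: ok
Do: filer relocate[s='/plecro'; d='/cranuceg']
See: ToolError: exists
Do: filer pen[p='/flu'; c='bidre']
See: created
Do: filer mkfold[p='/debrafuz/snudevum']
See: ok
Do: cubby roster[]
See: []
Do: filer relocate[s='/fustat/tefujo'; d='/snadre']
See: ToolError: not found
Do: filer pen[p='/sli_og/fux'; c='beto']
See: created


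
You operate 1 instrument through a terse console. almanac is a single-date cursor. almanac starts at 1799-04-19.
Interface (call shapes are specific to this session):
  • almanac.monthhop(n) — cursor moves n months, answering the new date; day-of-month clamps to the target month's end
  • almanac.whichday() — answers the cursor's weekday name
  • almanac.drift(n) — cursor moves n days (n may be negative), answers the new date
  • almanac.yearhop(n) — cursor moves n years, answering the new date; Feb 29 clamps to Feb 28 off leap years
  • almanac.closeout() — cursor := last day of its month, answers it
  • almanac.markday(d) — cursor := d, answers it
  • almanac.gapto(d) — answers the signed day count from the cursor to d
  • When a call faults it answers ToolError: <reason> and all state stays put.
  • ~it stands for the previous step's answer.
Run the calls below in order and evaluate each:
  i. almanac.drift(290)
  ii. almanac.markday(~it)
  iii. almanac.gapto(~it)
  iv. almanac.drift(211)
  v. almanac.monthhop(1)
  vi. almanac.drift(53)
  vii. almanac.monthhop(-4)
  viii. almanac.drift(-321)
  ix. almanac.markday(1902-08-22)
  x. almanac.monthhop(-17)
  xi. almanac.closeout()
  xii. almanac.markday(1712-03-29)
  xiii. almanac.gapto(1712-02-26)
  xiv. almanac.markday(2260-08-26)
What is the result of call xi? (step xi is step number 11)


Answer: 1901-03-31

Derivation:
Do: drift[n=290]
See: 1800-02-03
Do: markday[d=~it]
See: 1800-02-03
Do: gapto[d=~it]
See: 0
Do: drift[n=211]
See: 1800-09-02
Do: monthhop[n=1]
See: 1800-10-02
Do: drift[n=53]
See: 1800-11-24
Do: monthhop[n=-4]
See: 1800-07-24
Do: drift[n=-321]
See: 1799-09-06
Do: markday[d=1902-08-22]
See: 1902-08-22
Do: monthhop[n=-17]
See: 1901-03-22
Do: closeout[]
See: 1901-03-31
Do: markday[d=1712-03-29]
See: 1712-03-29
Do: gapto[d=1712-02-26]
See: -32
Do: markday[d=2260-08-26]
See: 2260-08-26


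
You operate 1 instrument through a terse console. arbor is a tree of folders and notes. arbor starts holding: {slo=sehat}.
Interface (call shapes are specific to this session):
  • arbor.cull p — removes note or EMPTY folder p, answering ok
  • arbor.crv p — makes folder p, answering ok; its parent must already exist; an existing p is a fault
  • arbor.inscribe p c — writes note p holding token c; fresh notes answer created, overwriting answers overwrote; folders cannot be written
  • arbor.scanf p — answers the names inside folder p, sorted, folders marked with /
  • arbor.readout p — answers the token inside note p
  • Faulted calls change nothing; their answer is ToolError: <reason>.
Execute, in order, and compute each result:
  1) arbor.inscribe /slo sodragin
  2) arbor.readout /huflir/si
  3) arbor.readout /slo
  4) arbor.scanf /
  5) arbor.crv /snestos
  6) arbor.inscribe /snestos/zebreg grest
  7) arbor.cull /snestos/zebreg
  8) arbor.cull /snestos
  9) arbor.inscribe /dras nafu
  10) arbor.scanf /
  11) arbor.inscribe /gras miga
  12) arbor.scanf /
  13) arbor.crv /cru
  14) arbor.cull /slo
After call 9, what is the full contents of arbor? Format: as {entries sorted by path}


Do: arbor.inscribe[p→/slo; c→sodragin]
See: overwrote
Do: arbor.readout[p→/huflir/si]
See: ToolError: not found
Do: arbor.readout[p→/slo]
See: sodragin
Do: arbor.scanf[p→/]
See: [slo]
Do: arbor.crv[p→/snestos]
See: ok
Do: arbor.inscribe[p→/snestos/zebreg; c→grest]
See: created
Do: arbor.cull[p→/snestos/zebreg]
See: ok
Do: arbor.cull[p→/snestos]
See: ok
Do: arbor.inscribe[p→/dras; c→nafu]
See: created
Do: arbor.scanf[p→/]
See: [dras, slo]
Do: arbor.inscribe[p→/gras; c→miga]
See: created
Do: arbor.scanf[p→/]
See: [dras, gras, slo]
Do: arbor.crv[p→/cru]
See: ok
Do: arbor.cull[p→/slo]
See: ok

Answer: {dras=nafu, slo=sodragin}


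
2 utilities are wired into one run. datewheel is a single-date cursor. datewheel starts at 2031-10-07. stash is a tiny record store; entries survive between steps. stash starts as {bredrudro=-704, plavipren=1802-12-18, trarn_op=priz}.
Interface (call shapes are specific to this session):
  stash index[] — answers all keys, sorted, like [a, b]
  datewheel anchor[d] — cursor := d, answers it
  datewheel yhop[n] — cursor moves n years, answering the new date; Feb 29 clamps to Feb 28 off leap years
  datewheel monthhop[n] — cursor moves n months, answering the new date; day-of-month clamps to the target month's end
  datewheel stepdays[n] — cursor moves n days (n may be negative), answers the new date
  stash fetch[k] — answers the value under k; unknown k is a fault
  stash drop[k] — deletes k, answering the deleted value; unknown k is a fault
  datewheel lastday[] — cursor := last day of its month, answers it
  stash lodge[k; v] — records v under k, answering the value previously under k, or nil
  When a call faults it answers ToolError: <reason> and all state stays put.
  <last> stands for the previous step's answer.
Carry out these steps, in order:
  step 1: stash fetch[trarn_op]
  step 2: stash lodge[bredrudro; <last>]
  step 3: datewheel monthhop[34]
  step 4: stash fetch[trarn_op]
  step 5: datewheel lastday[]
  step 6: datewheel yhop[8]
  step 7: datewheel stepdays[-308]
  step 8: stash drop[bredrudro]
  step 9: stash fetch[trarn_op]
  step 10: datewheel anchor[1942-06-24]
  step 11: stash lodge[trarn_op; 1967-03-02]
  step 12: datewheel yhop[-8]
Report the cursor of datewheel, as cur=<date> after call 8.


Answer: cur=2041-10-27

Derivation:
! 1. stash fetch(k→trarn_op) => priz
! 2. stash lodge(k→bredrudro, v→<last>) => -704
! 3. datewheel monthhop(n→34) => 2034-08-07
! 4. stash fetch(k→trarn_op) => priz
! 5. datewheel lastday() => 2034-08-31
! 6. datewheel yhop(n→8) => 2042-08-31
! 7. datewheel stepdays(n→-308) => 2041-10-27
! 8. stash drop(k→bredrudro) => priz
! 9. stash fetch(k→trarn_op) => priz
! 10. datewheel anchor(d→1942-06-24) => 1942-06-24
! 11. stash lodge(k→trarn_op, v→1967-03-02) => priz
! 12. datewheel yhop(n→-8) => 1934-06-24


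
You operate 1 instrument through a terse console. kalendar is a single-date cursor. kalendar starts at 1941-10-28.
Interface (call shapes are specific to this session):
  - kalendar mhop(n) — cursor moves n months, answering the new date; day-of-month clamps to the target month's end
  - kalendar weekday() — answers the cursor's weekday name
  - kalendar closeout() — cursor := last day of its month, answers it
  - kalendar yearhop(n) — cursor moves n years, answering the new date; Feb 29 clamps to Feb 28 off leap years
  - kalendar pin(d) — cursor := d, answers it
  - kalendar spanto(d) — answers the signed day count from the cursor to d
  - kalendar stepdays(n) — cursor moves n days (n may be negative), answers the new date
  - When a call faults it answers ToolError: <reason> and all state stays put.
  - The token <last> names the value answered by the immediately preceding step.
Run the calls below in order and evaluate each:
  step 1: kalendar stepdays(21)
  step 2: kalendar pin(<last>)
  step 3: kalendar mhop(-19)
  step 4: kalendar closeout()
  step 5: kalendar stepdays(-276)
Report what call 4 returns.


Answer: 1940-04-30

Derivation:
! kalendar stepdays(21) -> 1941-11-18
! kalendar pin(<last>) -> 1941-11-18
! kalendar mhop(-19) -> 1940-04-18
! kalendar closeout() -> 1940-04-30
! kalendar stepdays(-276) -> 1939-07-29


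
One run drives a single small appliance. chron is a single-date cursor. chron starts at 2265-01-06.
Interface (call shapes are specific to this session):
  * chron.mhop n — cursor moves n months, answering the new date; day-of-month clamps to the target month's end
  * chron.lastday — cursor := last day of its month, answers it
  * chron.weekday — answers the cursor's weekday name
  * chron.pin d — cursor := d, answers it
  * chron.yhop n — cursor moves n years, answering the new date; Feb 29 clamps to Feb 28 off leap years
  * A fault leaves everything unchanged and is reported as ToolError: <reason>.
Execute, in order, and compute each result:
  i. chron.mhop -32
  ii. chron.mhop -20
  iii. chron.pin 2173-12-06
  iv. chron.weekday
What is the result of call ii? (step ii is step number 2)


I invoke chron.mhop using n→-32, — result: 2262-05-06.
Calling chron.mhop using n→-20, giving 2260-09-06.
Using chron.pin using d→2173-12-06, and see 2173-12-06.
Then chron.weekday(), giving Monday.

Answer: 2260-09-06


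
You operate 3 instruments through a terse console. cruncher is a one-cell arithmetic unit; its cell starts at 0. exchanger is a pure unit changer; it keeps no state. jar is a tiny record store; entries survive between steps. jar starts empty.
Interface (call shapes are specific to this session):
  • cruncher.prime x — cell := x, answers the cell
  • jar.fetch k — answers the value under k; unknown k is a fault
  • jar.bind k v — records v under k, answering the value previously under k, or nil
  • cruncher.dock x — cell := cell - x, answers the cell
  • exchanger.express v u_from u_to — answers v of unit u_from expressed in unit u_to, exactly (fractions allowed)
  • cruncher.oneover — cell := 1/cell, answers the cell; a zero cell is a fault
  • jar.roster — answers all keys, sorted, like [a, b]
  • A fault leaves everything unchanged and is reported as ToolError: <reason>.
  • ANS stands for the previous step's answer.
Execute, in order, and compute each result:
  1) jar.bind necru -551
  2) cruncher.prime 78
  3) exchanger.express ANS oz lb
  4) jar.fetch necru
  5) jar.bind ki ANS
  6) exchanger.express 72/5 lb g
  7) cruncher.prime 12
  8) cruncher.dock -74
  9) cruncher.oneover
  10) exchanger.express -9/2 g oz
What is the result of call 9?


Answer: 1/86

Derivation:
I use bind(k: necru, v: -551), and get nil.
Then prime(x: 78), — result: 78.
Next I call express(v: ANS, u_from: oz, u_to: lb), → 39/8.
Using fetch(k: necru), yielding -551.
Next I call bind(k: ki, v: ANS), → nil.
I invoke express(v: 72/5, u_from: lb, u_to: g), yielding 408233133/62500.
I call prime(x: 12), and observe 12.
Now I run dock(x: -74), yielding 86.
Then oneover: 1/86.
I run express(v: -9/2, u_from: g, u_to: oz), and get -7200000/45359237.


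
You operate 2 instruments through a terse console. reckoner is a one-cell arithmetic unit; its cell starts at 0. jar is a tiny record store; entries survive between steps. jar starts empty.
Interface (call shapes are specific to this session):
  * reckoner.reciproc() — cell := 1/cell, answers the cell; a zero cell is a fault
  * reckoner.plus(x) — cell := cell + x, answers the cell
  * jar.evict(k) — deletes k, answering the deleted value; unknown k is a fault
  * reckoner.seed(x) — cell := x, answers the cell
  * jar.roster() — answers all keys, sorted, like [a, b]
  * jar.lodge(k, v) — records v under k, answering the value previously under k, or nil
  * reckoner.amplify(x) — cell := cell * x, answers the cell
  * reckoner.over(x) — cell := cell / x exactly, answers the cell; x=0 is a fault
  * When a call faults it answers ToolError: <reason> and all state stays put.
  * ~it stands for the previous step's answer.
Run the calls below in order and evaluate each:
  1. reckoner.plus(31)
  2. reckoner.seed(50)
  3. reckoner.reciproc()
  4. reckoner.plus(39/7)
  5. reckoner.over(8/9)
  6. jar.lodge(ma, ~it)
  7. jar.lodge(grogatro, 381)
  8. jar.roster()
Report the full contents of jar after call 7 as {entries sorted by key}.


Using reckoner.plus(x='31'), and observe 31.
Now I run reckoner.seed(x='50'), and get 50.
Next I call reckoner.reciproc(), → 1/50.
I invoke reckoner.plus(x='39/7'): 1957/350.
Now I run reckoner.over(x='8/9'), → 17613/2800.
I run jar.lodge(k='ma', v='~it'), and observe nil.
Then jar.lodge(k='grogatro', v='381'), and get nil.
Calling jar.roster: [grogatro, ma].

Answer: {grogatro=381, ma=17613/2800}


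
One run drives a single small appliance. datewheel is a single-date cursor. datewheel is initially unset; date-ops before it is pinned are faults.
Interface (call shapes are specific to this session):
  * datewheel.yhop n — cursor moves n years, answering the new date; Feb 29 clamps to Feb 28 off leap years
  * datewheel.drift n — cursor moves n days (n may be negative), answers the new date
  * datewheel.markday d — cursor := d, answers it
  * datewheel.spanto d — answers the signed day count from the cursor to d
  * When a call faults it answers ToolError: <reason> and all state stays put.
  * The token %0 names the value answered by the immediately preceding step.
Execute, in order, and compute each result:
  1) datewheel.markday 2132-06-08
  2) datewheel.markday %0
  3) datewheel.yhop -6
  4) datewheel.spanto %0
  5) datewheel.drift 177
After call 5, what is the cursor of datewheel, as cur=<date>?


[in] markday d: 2132-06-08
:: 2132-06-08
[in] markday d: %0
:: 2132-06-08
[in] yhop n: -6
:: 2126-06-08
[in] spanto d: %0
:: 0
[in] drift n: 177
:: 2126-12-02

Answer: cur=2126-12-02


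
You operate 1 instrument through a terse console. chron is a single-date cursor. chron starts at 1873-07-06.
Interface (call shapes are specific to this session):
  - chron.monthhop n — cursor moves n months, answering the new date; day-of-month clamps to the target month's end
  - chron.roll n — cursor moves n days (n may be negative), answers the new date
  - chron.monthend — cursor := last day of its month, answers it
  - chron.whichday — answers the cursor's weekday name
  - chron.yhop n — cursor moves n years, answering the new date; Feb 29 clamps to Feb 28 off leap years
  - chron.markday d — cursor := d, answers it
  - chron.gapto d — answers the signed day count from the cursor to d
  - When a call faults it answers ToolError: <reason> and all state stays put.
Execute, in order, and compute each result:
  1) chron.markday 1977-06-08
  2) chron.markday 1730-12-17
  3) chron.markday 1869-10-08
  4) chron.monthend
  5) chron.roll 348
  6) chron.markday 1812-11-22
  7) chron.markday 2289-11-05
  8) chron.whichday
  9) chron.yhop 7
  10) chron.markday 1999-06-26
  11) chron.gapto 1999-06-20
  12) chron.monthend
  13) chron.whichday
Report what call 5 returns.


# 1. chron.markday(d: 1977-06-08) ~> 1977-06-08
# 2. chron.markday(d: 1730-12-17) ~> 1730-12-17
# 3. chron.markday(d: 1869-10-08) ~> 1869-10-08
# 4. chron.monthend() ~> 1869-10-31
# 5. chron.roll(n: 348) ~> 1870-10-14
# 6. chron.markday(d: 1812-11-22) ~> 1812-11-22
# 7. chron.markday(d: 2289-11-05) ~> 2289-11-05
# 8. chron.whichday() ~> Tuesday
# 9. chron.yhop(n: 7) ~> 2296-11-05
# 10. chron.markday(d: 1999-06-26) ~> 1999-06-26
# 11. chron.gapto(d: 1999-06-20) ~> -6
# 12. chron.monthend() ~> 1999-06-30
# 13. chron.whichday() ~> Wednesday

Answer: 1870-10-14


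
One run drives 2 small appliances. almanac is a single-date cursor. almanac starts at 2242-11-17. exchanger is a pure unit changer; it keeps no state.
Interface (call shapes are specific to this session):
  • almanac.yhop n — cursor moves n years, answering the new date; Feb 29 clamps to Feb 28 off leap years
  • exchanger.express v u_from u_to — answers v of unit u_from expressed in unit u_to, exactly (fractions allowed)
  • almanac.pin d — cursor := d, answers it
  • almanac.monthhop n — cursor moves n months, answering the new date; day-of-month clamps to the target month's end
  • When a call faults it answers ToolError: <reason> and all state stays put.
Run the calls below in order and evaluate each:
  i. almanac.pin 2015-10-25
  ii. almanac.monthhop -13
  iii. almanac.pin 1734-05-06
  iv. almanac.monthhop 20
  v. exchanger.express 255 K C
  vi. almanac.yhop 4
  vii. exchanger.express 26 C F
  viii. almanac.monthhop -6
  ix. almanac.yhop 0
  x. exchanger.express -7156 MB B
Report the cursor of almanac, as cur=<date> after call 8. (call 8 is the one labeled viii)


Then pin(2015-10-25), — result: 2015-10-25.
I use monthhop(-13), → 2014-09-25.
I invoke pin(1734-05-06), and see 1734-05-06.
Invoking monthhop(20), — result: 1736-01-06.
I try express(255, K, C), giving -363/20.
Now I run yhop(4), — result: 1740-01-06.
I call express(26, C, F), → 394/5.
Invoking monthhop(-6), — result: 1739-07-06.
I call yhop(0), giving 1739-07-06.
I call express(-7156, MB, B), and observe -7156000000.

Answer: cur=1739-07-06


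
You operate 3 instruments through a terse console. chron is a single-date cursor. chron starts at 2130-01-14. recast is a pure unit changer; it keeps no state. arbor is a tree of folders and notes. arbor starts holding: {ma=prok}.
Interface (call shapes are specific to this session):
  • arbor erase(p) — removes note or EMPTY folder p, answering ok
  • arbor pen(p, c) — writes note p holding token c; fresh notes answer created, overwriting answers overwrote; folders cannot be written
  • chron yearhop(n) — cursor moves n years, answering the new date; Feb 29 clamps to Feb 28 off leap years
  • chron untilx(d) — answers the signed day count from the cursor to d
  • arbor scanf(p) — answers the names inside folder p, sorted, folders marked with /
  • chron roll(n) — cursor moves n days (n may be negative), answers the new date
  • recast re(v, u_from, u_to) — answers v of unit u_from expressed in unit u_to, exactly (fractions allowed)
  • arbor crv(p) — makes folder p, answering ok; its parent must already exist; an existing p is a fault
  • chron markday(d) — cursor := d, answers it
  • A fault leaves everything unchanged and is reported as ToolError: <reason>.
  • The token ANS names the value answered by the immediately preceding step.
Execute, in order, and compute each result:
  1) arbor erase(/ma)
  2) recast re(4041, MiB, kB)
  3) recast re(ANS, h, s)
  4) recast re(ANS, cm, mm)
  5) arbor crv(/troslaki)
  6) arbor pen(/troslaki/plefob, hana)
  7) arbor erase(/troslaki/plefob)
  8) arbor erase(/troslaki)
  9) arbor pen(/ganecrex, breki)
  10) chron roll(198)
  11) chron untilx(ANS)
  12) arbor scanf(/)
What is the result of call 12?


Invoking arbor erase with p=/ma: ok.
Using recast re with v=4041, u_from=MiB, u_to=kB, and see 529661952/125.
I try recast re with v=ANS, u_from=h, u_to=s, → 76271321088/5.
Next I call recast re with v=ANS, u_from=cm, u_to=mm, and observe 152542642176.
Invoking arbor crv with p=/troslaki, — result: ok.
I use arbor pen with p=/troslaki/plefob, c=hana, → created.
I use arbor erase with p=/troslaki/plefob, and see ok.
Invoking arbor erase with p=/troslaki, and observe ok.
Using arbor pen with p=/ganecrex, c=breki, and get created.
I use chron roll with n=198, and get 2130-07-31.
I use chron untilx with d=ANS, → 0.
I invoke arbor scanf with p=/: [ganecrex].

Answer: [ganecrex]


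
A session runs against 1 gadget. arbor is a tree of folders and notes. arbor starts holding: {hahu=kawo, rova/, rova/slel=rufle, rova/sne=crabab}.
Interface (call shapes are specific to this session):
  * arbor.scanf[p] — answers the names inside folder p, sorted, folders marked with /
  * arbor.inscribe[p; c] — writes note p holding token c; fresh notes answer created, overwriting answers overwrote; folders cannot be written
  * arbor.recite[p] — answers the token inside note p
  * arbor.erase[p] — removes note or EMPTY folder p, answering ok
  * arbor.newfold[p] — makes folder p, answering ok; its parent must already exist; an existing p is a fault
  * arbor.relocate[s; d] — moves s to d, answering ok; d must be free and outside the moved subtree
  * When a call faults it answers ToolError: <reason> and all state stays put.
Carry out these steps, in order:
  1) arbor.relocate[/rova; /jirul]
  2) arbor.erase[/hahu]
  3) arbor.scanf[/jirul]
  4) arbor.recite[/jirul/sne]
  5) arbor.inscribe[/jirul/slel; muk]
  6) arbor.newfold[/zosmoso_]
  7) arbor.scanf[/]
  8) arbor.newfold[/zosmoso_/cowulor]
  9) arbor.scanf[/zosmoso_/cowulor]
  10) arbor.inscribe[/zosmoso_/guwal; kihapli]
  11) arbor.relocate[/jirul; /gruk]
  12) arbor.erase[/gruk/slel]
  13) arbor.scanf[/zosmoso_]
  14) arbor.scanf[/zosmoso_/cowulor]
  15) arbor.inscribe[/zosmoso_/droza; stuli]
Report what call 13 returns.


Answer: [cowulor/, guwal]

Derivation:
$ arbor.relocate s→/rova d→/jirul
:: ok
$ arbor.erase p→/hahu
:: ok
$ arbor.scanf p→/jirul
:: [slel, sne]
$ arbor.recite p→/jirul/sne
:: crabab
$ arbor.inscribe p→/jirul/slel c→muk
:: overwrote
$ arbor.newfold p→/zosmoso_
:: ok
$ arbor.scanf p→/
:: [jirul/, zosmoso_/]
$ arbor.newfold p→/zosmoso_/cowulor
:: ok
$ arbor.scanf p→/zosmoso_/cowulor
:: []
$ arbor.inscribe p→/zosmoso_/guwal c→kihapli
:: created
$ arbor.relocate s→/jirul d→/gruk
:: ok
$ arbor.erase p→/gruk/slel
:: ok
$ arbor.scanf p→/zosmoso_
:: [cowulor/, guwal]
$ arbor.scanf p→/zosmoso_/cowulor
:: []
$ arbor.inscribe p→/zosmoso_/droza c→stuli
:: created


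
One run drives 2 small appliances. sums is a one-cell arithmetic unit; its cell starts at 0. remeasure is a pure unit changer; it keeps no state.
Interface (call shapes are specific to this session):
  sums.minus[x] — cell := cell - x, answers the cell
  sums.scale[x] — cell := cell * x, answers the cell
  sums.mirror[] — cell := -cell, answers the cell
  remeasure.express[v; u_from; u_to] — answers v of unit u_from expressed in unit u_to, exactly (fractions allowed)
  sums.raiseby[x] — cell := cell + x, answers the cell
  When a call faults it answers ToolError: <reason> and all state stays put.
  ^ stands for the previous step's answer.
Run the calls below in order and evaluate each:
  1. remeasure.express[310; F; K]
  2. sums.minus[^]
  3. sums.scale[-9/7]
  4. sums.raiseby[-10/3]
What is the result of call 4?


Answer: 229501/420

Derivation:
[in] express v=310 u_from=F u_to=K
:: 76967/180
[in] minus x=^
:: -76967/180
[in] scale x=-9/7
:: 76967/140
[in] raiseby x=-10/3
:: 229501/420


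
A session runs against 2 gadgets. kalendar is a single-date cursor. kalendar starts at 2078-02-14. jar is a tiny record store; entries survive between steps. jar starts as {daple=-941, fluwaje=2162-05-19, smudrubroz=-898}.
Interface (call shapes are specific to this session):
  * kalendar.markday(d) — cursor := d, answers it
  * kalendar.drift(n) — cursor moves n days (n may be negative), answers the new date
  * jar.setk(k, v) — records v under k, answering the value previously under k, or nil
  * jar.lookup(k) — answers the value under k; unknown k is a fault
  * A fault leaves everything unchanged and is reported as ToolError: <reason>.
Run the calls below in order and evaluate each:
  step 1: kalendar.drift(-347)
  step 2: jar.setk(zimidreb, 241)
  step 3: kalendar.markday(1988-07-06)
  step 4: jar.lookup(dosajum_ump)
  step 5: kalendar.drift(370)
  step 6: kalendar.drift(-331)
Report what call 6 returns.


~$ drift n: -347
:: 2077-03-04
~$ setk k: zimidreb v: 241
:: nil
~$ markday d: 1988-07-06
:: 1988-07-06
~$ lookup k: dosajum_ump
:: ToolError: no such key dosajum_ump
~$ drift n: 370
:: 1989-07-11
~$ drift n: -331
:: 1988-08-14

Answer: 1988-08-14


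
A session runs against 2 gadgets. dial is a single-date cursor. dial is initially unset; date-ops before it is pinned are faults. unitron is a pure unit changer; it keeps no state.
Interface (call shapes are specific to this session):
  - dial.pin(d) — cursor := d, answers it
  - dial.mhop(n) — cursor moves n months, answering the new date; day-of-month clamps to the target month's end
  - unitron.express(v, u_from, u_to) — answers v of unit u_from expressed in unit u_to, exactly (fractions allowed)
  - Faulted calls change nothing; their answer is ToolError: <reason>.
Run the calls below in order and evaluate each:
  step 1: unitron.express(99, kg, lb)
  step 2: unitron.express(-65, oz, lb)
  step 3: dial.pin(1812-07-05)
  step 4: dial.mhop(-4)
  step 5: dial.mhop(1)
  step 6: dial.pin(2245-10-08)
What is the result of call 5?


-- 1. express(99, kg, lb) : 900000000/4123567
-- 2. express(-65, oz, lb) : -65/16
-- 3. pin(1812-07-05) : 1812-07-05
-- 4. mhop(-4) : 1812-03-05
-- 5. mhop(1) : 1812-04-05
-- 6. pin(2245-10-08) : 2245-10-08

Answer: 1812-04-05


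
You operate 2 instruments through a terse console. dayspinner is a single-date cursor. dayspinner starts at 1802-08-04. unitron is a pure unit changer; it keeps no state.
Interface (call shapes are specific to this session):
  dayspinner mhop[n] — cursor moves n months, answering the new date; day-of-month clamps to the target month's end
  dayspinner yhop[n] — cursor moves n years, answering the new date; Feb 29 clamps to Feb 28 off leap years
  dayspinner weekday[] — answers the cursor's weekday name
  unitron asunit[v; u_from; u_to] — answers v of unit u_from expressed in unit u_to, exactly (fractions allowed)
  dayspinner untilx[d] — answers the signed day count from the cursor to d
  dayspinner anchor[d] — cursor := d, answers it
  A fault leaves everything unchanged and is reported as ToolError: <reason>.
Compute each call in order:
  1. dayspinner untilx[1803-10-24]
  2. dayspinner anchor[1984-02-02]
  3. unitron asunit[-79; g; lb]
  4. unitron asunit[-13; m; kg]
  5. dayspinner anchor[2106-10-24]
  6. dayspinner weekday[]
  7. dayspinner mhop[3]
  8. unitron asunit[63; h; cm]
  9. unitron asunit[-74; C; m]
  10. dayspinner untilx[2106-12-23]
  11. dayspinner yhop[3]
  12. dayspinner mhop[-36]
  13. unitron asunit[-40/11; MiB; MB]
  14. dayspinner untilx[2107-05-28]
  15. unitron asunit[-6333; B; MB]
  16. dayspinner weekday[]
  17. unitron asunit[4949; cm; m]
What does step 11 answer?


// 1. dayspinner untilx(d→1803-10-24) == 446
// 2. dayspinner anchor(d→1984-02-02) == 1984-02-02
// 3. unitron asunit(v→-79, u_from→g, u_to→lb) == -7900000/45359237
// 4. unitron asunit(v→-13, u_from→m, u_to→kg) == ToolError: incompatible units
// 5. dayspinner anchor(d→2106-10-24) == 2106-10-24
// 6. dayspinner weekday() == Sunday
// 7. dayspinner mhop(n→3) == 2107-01-24
// 8. unitron asunit(v→63, u_from→h, u_to→cm) == ToolError: incompatible units
// 9. unitron asunit(v→-74, u_from→C, u_to→m) == ToolError: incompatible units
// 10. dayspinner untilx(d→2106-12-23) == -32
// 11. dayspinner yhop(n→3) == 2110-01-24
// 12. dayspinner mhop(n→-36) == 2107-01-24
// 13. unitron asunit(v→-40/11, u_from→MiB, u_to→MB) == -131072/34375
// 14. dayspinner untilx(d→2107-05-28) == 124
// 15. unitron asunit(v→-6333, u_from→B, u_to→MB) == -6333/1000000
// 16. dayspinner weekday() == Monday
// 17. unitron asunit(v→4949, u_from→cm, u_to→m) == 4949/100

Answer: 2110-01-24


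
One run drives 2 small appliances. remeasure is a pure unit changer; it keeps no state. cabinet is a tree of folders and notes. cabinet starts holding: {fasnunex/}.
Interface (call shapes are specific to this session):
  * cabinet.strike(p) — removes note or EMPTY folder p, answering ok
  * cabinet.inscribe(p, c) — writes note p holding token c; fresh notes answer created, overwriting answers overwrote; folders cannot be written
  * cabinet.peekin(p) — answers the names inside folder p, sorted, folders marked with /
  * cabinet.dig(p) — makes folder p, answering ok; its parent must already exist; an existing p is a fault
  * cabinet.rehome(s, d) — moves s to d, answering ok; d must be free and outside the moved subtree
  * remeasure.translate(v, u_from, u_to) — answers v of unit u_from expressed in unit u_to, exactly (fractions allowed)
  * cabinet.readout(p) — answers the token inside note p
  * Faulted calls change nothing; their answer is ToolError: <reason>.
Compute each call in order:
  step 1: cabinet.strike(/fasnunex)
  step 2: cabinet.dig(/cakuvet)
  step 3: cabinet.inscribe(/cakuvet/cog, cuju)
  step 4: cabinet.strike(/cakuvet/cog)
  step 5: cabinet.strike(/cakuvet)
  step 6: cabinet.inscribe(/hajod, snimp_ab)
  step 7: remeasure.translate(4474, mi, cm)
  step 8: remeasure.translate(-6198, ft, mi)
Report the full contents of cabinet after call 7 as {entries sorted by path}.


Answer: {hajod=snimp_ab}

Derivation:
! 1. cabinet.strike(p='/fasnunex') : ok
! 2. cabinet.dig(p='/cakuvet') : ok
! 3. cabinet.inscribe(p='/cakuvet/cog', c='cuju') : created
! 4. cabinet.strike(p='/cakuvet/cog') : ok
! 5. cabinet.strike(p='/cakuvet') : ok
! 6. cabinet.inscribe(p='/hajod', c='snimp_ab') : created
! 7. remeasure.translate(v='4474', u_from='mi', u_to='cm') : 3600102528/5
! 8. remeasure.translate(v='-6198', u_from='ft', u_to='mi') : -1033/880


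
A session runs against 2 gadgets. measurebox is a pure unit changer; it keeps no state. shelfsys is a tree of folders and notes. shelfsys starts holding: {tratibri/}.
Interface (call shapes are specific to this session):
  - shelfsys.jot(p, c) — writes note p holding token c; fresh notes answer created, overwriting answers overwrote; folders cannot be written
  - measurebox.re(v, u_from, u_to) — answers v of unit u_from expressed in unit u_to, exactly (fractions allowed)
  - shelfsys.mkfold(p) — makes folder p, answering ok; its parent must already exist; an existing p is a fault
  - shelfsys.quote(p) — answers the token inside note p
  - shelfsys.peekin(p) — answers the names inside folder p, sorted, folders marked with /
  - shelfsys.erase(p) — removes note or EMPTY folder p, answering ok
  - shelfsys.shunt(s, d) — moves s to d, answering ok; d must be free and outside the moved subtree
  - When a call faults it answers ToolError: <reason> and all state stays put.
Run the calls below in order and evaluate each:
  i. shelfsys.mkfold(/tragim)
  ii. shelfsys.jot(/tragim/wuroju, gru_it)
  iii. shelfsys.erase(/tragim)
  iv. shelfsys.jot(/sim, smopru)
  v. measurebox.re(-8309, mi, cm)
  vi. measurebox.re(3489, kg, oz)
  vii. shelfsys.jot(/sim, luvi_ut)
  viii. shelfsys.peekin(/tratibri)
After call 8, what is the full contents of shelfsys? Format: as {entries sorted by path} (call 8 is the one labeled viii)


Answer: {sim=luvi_ut, tragim/, tragim/wuroju=gru_it, tratibri/}

Derivation:
CALL shelfsys.mkfold[p: /tragim]
RET  ok
CALL shelfsys.jot[p: /tragim/wuroju; c: gru_it]
RET  created
CALL shelfsys.erase[p: /tragim]
RET  ToolError: not empty
CALL shelfsys.jot[p: /sim; c: smopru]
RET  created
CALL measurebox.re[v: -8309; u_from: mi; u_to: cm]
RET  -6686019648/5
CALL measurebox.re[v: 3489; u_from: kg; u_to: oz]
RET  5582400000000/45359237
CALL shelfsys.jot[p: /sim; c: luvi_ut]
RET  overwrote
CALL shelfsys.peekin[p: /tratibri]
RET  []


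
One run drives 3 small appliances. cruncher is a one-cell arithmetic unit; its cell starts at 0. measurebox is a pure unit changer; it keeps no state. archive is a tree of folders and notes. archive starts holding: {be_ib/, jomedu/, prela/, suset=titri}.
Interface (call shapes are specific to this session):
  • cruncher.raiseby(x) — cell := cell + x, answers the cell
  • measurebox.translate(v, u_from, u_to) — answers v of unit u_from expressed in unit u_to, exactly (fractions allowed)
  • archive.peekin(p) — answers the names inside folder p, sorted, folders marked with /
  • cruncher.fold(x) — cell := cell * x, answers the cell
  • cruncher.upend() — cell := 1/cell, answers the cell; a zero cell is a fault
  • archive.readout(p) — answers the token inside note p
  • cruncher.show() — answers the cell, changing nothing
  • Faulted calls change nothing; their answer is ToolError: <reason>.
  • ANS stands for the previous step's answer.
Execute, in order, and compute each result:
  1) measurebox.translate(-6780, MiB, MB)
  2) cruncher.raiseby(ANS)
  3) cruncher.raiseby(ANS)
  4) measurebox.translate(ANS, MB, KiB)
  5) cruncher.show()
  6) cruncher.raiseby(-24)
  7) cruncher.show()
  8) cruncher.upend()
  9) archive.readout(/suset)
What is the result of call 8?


Next I call measurebox.translate(v: -6780, u_from: MiB, u_to: MB), — result: -22216704/3125.
Invoking cruncher.raiseby(x: ANS), which returns -22216704/3125.
I use cruncher.raiseby(x: ANS), — result: -44433408/3125.
I try measurebox.translate(v: ANS, u_from: MB, u_to: KiB), — result: -13885440.
Now I run cruncher.show, and observe -44433408/3125.
I try cruncher.raiseby(x: -24), and see -44508408/3125.
I call cruncher.show(), and observe -44508408/3125.
I run cruncher.upend, → -3125/44508408.
I invoke archive.readout(p: /suset), — result: titri.

Answer: -3125/44508408


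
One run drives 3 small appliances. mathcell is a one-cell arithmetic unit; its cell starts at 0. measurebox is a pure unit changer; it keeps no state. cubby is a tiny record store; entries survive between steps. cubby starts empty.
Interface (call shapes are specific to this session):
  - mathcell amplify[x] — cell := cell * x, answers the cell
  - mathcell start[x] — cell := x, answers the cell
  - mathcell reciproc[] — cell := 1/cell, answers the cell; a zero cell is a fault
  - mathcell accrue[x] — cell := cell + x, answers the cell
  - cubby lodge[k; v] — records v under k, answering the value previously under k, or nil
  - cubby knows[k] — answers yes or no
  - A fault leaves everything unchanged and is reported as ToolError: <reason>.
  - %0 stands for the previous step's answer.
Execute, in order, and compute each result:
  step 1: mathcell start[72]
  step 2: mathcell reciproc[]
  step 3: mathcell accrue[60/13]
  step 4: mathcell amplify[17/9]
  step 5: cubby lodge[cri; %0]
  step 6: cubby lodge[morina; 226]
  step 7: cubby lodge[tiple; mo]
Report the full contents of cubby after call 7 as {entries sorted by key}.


Answer: {cri=73661/8424, morina=226, tiple=mo}

Derivation:
% mathcell start x→72
:: 72
% mathcell reciproc
:: 1/72
% mathcell accrue x→60/13
:: 4333/936
% mathcell amplify x→17/9
:: 73661/8424
% cubby lodge k→cri v→%0
:: nil
% cubby lodge k→morina v→226
:: nil
% cubby lodge k→tiple v→mo
:: nil


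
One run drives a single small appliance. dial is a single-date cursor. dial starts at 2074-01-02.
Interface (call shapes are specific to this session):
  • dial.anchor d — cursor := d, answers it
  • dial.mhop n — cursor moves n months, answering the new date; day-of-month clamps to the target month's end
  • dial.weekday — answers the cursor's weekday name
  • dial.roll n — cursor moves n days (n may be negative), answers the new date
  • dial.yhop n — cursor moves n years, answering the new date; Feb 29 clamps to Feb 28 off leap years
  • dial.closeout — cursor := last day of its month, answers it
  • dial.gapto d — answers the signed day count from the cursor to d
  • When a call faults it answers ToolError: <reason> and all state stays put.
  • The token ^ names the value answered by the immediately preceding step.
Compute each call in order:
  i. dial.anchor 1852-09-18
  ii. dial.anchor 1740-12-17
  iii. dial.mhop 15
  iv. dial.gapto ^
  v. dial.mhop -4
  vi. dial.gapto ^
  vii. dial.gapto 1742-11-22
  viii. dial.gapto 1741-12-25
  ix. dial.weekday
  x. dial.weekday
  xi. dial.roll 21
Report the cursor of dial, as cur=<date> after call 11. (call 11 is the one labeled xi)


% 1. anchor(d: 1852-09-18) -> 1852-09-18
% 2. anchor(d: 1740-12-17) -> 1740-12-17
% 3. mhop(n: 15) -> 1742-03-17
% 4. gapto(d: ^) -> 0
% 5. mhop(n: -4) -> 1741-11-17
% 6. gapto(d: ^) -> 0
% 7. gapto(d: 1742-11-22) -> 370
% 8. gapto(d: 1741-12-25) -> 38
% 9. weekday() -> Friday
% 10. weekday() -> Friday
% 11. roll(n: 21) -> 1741-12-08

Answer: cur=1741-12-08


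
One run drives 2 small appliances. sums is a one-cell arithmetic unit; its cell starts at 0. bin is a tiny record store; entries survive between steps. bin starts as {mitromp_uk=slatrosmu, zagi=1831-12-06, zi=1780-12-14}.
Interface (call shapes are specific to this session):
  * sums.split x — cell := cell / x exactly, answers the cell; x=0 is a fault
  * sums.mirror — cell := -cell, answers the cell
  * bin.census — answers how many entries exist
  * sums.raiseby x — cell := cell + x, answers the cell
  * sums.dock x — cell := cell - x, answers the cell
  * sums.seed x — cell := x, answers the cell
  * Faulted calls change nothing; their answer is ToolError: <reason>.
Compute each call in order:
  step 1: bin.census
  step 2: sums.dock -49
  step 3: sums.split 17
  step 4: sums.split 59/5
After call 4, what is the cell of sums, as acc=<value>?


[in] bin.census
:: 3
[in] sums.dock x=-49
:: 49
[in] sums.split x=17
:: 49/17
[in] sums.split x=59/5
:: 245/1003

Answer: acc=245/1003


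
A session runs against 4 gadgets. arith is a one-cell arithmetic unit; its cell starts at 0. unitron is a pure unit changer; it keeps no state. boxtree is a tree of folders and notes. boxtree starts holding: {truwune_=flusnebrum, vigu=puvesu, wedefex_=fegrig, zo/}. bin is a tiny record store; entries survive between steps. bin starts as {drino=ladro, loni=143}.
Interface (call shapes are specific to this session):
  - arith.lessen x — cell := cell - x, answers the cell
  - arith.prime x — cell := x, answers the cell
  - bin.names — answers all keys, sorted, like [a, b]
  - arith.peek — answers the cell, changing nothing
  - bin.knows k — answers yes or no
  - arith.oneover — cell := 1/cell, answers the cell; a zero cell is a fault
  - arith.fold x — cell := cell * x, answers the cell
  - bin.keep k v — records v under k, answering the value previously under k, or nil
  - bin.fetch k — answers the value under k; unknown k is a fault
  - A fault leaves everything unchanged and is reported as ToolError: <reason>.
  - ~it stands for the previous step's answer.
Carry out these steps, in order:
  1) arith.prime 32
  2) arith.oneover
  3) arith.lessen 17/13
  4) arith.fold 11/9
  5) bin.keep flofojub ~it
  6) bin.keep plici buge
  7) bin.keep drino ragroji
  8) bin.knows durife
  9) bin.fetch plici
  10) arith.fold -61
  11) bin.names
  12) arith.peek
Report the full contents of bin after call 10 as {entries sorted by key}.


Answer: {drino=ragroji, flofojub=-649/416, loni=143, plici=buge}

Derivation:
% prime x→32
  32
% oneover
  1/32
% lessen x→17/13
  -531/416
% fold x→11/9
  -649/416
% keep k→flofojub v→~it
  nil
% keep k→plici v→buge
  nil
% keep k→drino v→ragroji
  ladro
% knows k→durife
  no
% fetch k→plici
  buge
% fold x→-61
  39589/416
% names
  [drino, flofojub, loni, plici]
% peek
  39589/416
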